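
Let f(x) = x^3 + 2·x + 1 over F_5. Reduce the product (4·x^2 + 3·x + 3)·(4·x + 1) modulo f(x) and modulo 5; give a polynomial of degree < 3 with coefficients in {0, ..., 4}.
Multiply as integer polynomials: a · b = 16·x^3 + 16·x^2 + 15·x + 3. Reducing coefficients mod 5: a · b ≡ x^3 + x^2 + 3. Now divide by f(x) = x^3 + 2·x + 1 in F_5[x], eliminating the leading term at each step:
  leading term x^3: subtract (1)·f(x) = x^3 + 2·x + 1, leaving x^2 + 3·x + 2 (coefficients mod 5)
The degree is now < 3, so this is the remainder. Hence a · b ≡ x^2 + 3·x + 2 in F_5[x]/(f).

Final answer: a · b ≡ x^2 + 3·x + 2 (mod f(x))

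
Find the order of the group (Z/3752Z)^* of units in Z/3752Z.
|(Z/3752Z)^*| = 1584

(Z/3752Z)^* consists of the classes a with gcd(a, 3752) = 1, so its order is φ(3752). φ is multiplicative, with φ(p^e) = p^e − p^(e−1). Factorise 3752 = 2^3 · 7 · 67. Then
  φ(3752) = (2^3 − 2^2) · (7 − 1) · (67 − 1) = 4 · 6 · 66 = 1584.
Thus |(Z/3752Z)^*| = 1584.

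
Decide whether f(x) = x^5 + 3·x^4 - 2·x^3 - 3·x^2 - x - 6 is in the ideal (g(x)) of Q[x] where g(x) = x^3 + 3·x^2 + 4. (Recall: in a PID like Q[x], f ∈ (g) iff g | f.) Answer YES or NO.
NO

In Q[x] the ideal (g) consists of all multiples of g, so f ∈ (g) iff g | f, i.e. iff the remainder of f on division by g is 0. Divide f by g (g is monic, so eliminate the leading term of the running remainder at each step):
  leading term x^5: subtract (x^2)·g(x) = x^5 + 3·x^4 + 4·x^2, leaving -2·x^3 - 7·x^2 - x - 6
  leading term -2·x^3: subtract (-2)·g(x) = -2·x^3 - 6·x^2 - 8, leaving -x^2 - x + 2
The remainder r(x) = -x^2 - x + 2 ≠ 0 (and deg r < deg g), so g ∤ f, i.e. f ∉ (g).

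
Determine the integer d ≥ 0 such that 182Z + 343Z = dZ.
(182, 343) = (7); d = 7

In the PID Z, (a, b) is generated by gcd(a, b). Compute gcd(343, 182) with the extended Euclidean algorithm, tracking rows (r, s, t) with s·343 + t·182 = r:
  row A: (343, 1, 0)   [1·343 + 0·182 = 343]
  row B: (182, 0, 1)   [0·343 + 1·182 = 182]
  343 = 1·182 + 161   → row C = row A − 1·row B = (161, 1, −1)   [check: 1·343 − 1·182 = 161]
  182 = 1·161 + 21   → row D = row B − 1·row C = (21, −1, 2)   [check: −1·343 + 2·182 = 21]
  161 = 7·21 + 14   → row E = row C − 7·row D = (14, 8, −15)   [check: 8·343 − 15·182 = 14]
  21 = 1·14 + 7   → row F = row D − 1·row E = (7, −9, 17)   [check: −9·343 + 17·182 = 7]
  14 = 2·7 + 0   → remainder 0, stop. gcd = 7 (last nonzero row F).
So gcd(182, 343) = 7, with Bézout identity −9·343 + 17·182 = 7. Containment (⊇): the Bézout identity exhibits 7 as an element of (182, 343), giving (7) ⊆ (182, 343). Containment (⊆): since 7 | 182 and 7 | 343 (182 = 7·26, 343 = 7·49), every Z-linear combination of 182 and 343 is divisible by 7, so (182, 343) ⊆ (7). Therefore (182, 343) = (7), d = 7.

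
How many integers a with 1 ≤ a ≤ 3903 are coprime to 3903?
2600

The number of a ∈ {1, ..., 3903} with gcd(a, 3903) = 1 is by definition Euler's totient φ(3903). φ is multiplicative, with φ(p^e) = p^e − p^(e−1). Factorise 3903 = 3 · 1301. Then
  φ(3903) = (3 − 1) · (1301 − 1) = 2 · 1300 = 2600.
So there are 2600 such integers.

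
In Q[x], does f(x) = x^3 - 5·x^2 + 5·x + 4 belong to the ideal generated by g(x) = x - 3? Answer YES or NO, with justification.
NO

In Q[x] the ideal (g) consists of all multiples of g, so f ∈ (g) iff g | f, i.e. iff the remainder of f on division by g is 0. Divide f by g (g is monic, so eliminate the leading term of the running remainder at each step):
  leading term x^3: subtract (x^2)·g(x) = x^3 - 3·x^2, leaving -2·x^2 + 5·x + 4
  leading term -2·x^2: subtract (-2·x)·g(x) = -2·x^2 + 6·x, leaving 4 - x
  leading term -x: subtract (-1)·g(x) = 3 - x, leaving 1
The remainder r(x) = 1 ≠ 0 (and deg r < deg g), so g ∤ f, i.e. f ∉ (g).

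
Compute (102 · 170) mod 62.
42

Reduce the factors first: 102 ≡ 40, 170 ≡ 46 (mod 62), so 102 · 170 ≡ 40 · 46 (mod 62). 40 · 46 = 1840. Dividing by 62: 1840 = 29·62 + 42. So (102 · 170) mod 62 = 42.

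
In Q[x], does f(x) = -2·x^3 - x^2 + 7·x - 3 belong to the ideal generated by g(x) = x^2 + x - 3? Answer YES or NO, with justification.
YES

In Q[x] the ideal (g) consists of all multiples of g, so f ∈ (g) iff g | f, i.e. iff the remainder of f on division by g is 0. Divide f by g (g is monic, so eliminate the leading term of the running remainder at each step):
  leading term -2·x^3: subtract (-2·x)·g(x) = -2·x^3 - 2·x^2 + 6·x, leaving x^2 + x - 3
  leading term x^2: subtract (1)·g(x) = x^2 + x - 3, leaving 0
The remainder is 0, so f(x) = g(x) · h(x) with h(x) = 1 - 2·x. Hence g | f, i.e. f ∈ (g).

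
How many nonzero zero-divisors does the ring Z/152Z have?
Z/152Z has 79 nonzero zero-divisors

In Z/152Z each nonzero element is either a unit (gcd with 152 is 1) or a zero-divisor (gcd > 1). The number of units is φ(152): factorise 152 = 2^3 · 19, so φ(152) = (2^3 − 2^2) · (19 − 1) = 4 · 18 = 72. The nonzero elements number 152 − 1 = 151. Hence the nonzero zero-divisors number 151 − 72 = 79.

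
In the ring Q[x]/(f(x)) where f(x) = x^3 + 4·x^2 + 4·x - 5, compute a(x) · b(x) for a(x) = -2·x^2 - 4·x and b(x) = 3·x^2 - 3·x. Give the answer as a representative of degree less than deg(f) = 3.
a · b ≡ -36·x^2 - 102·x + 90 (mod f(x))

First multiply in Q[x] without reducing: a · b = -6·x^4 - 6·x^3 + 12·x^2. Now divide by f(x) = x^3 + 4·x^2 + 4·x - 5, eliminating the leading term at each step:
  leading term -6·x^4: subtract (-6·x)·f(x) = -6·x^4 - 24·x^3 - 24·x^2 + 30·x, leaving 18·x^3 + 36·x^2 - 30·x
  leading term 18·x^3: subtract (18)·f(x) = 18·x^3 + 72·x^2 + 72·x - 90, leaving -36·x^2 - 102·x + 90
The degree is now < 3, so this is the remainder. Hence a · b ≡ -36·x^2 - 102·x + 90 in Q[x]/(f).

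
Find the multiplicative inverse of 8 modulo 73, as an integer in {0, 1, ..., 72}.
8^(−1) ≡ 64 (mod 73)

Apply the extended Euclidean algorithm to (73, 8), tracking rows (r, s, t) with s·73 + t·8 = r. Each division r_prev = q·r_cur + r_new produces the new row as (previous row) − q·(current row):
  row A: (73, 1, 0)   [1·73 + 0·8 = 73]
  row B: (8, 0, 1)   [0·73 + 1·8 = 8]
  73 = 9·8 + 1   → row C = row A − 9·row B = (1, 1, −9)   [check: 1·73 − 9·8 = 1]
  8 = 8·1 + 0   → remainder 0, stop. gcd = 1 (last nonzero row C).
The gcd is 1, so 8 is invertible mod 73. The last nonzero row gives 1·73 − 9·8 = 1, so t = −9. So 8^(−1) ≡ −9 ≡ 64 (mod 73). Verify: 8 · 64 = 512 ≡ 1 (mod 73). ✓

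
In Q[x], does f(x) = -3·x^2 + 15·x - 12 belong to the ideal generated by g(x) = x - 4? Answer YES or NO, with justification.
YES

In Q[x] the ideal (g) consists of all multiples of g, so f ∈ (g) iff g | f, i.e. iff the remainder of f on division by g is 0. Divide f by g (g is monic, so eliminate the leading term of the running remainder at each step):
  leading term -3·x^2: subtract (-3·x)·g(x) = -3·x^2 + 12·x, leaving 3·x - 12
  leading term 3·x: subtract (3)·g(x) = 3·x - 12, leaving 0
The remainder is 0, so f(x) = g(x) · h(x) with h(x) = 3 - 3·x. Hence g | f, i.e. f ∈ (g).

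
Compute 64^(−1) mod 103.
Apply the extended Euclidean algorithm to (103, 64), tracking rows (r, s, t) with s·103 + t·64 = r. Each division r_prev = q·r_cur + r_new produces the new row as (previous row) − q·(current row):
  row A: (103, 1, 0)   [1·103 + 0·64 = 103]
  row B: (64, 0, 1)   [0·103 + 1·64 = 64]
  103 = 1·64 + 39   → row C = row A − 1·row B = (39, 1, −1)   [check: 1·103 − 1·64 = 39]
  64 = 1·39 + 25   → row D = row B − 1·row C = (25, −1, 2)   [check: −1·103 + 2·64 = 25]
  39 = 1·25 + 14   → row E = row C − 1·row D = (14, 2, −3)   [check: 2·103 − 3·64 = 14]
  25 = 1·14 + 11   → row F = row D − 1·row E = (11, −3, 5)   [check: −3·103 + 5·64 = 11]
  14 = 1·11 + 3   → row G = row E − 1·row F = (3, 5, −8)   [check: 5·103 − 8·64 = 3]
  11 = 3·3 + 2   → row H = row F − 3·row G = (2, −18, 29)   [check: −18·103 + 29·64 = 2]
  3 = 1·2 + 1   → row I = row G − 1·row H = (1, 23, −37)   [check: 23·103 − 37·64 = 1]
  2 = 2·1 + 0   → remainder 0, stop. gcd = 1 (last nonzero row I).
The gcd is 1, so 64 is invertible mod 103. The last nonzero row gives 23·103 − 37·64 = 1, so t = −37. So 64^(−1) ≡ −37 ≡ 66 (mod 103). Verify: 64 · 66 = 4224 ≡ 1 (mod 103). ✓

Final answer: 64^(−1) ≡ 66 (mod 103)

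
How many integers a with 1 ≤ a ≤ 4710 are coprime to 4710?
The number of a ∈ {1, ..., 4710} with gcd(a, 4710) = 1 is by definition Euler's totient φ(4710). φ is multiplicative, with φ(p^e) = p^e − p^(e−1). Factorise 4710 = 2 · 3 · 5 · 157. Then
  φ(4710) = (2 − 1) · (3 − 1) · (5 − 1) · (157 − 1) = 1 · 2 · 4 · 156 = 1248.
So there are 1248 such integers.

Final answer: 1248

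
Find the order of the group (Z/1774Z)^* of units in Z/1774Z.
(Z/1774Z)^* consists of the classes a with gcd(a, 1774) = 1, so its order is φ(1774). φ is multiplicative, with φ(p^e) = p^e − p^(e−1). Factorise 1774 = 2 · 887. Then
  φ(1774) = (2 − 1) · (887 − 1) = 1 · 886 = 886.
Thus |(Z/1774Z)^*| = 886.

Final answer: |(Z/1774Z)^*| = 886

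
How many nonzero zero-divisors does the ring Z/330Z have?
In Z/330Z each nonzero element is either a unit (gcd with 330 is 1) or a zero-divisor (gcd > 1). The number of units is φ(330): factorise 330 = 2 · 3 · 5 · 11, so φ(330) = (2 − 1) · (3 − 1) · (5 − 1) · (11 − 1) = 1 · 2 · 4 · 10 = 80. The nonzero elements number 330 − 1 = 329. Hence the nonzero zero-divisors number 329 − 80 = 249.

Final answer: Z/330Z has 249 nonzero zero-divisors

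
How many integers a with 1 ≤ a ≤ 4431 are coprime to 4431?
2520

The number of a ∈ {1, ..., 4431} with gcd(a, 4431) = 1 is by definition Euler's totient φ(4431). φ is multiplicative, with φ(p^e) = p^e − p^(e−1). Factorise 4431 = 3 · 7 · 211. Then
  φ(4431) = (3 − 1) · (7 − 1) · (211 − 1) = 2 · 6 · 210 = 2520.
So there are 2520 such integers.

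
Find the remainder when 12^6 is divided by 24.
0

Use repeated squaring. Binary(6) = 110. Walk through the bits of the exponent 6 left-to-right: at each bit after the leading one, square the running value, then multiply by 12 if the bit is 1 (always reducing mod 24):
  bit 1 = 1 (leading): start with 12.
  bit 2 = 1: square 12^2 = 144 ≡ 0; bit is 1, so multiply 0·12 = 0 (mod 24).
  bit 3 = 0: square 0^2 = 0 (mod 24).
Final value: 12^6 ≡ 0 (mod 24).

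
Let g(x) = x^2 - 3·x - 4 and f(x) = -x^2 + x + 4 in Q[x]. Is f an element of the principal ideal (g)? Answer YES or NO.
NO

In Q[x] the ideal (g) consists of all multiples of g, so f ∈ (g) iff g | f, i.e. iff the remainder of f on division by g is 0. Divide f by g (g is monic, so eliminate the leading term of the running remainder at each step):
  leading term -x^2: subtract (-1)·g(x) = -x^2 + 3·x + 4, leaving -2·x
The remainder r(x) = -2·x ≠ 0 (and deg r < deg g), so g ∤ f, i.e. f ∉ (g).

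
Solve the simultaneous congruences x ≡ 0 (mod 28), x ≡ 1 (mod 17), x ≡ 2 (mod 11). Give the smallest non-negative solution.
x ≡ 1344 (mod 5236); the representative in [0, 5236) is 1344

The moduli 28, 17, 11 are pairwise coprime, so by the CRT there is a unique solution mod 28·17·11 = 5236.
Solve by successive substitution. Start with x ≡ 0 (mod 28).
  Combine with x ≡ 1 (mod 17): write x = 28·t and require 28·t ≡ 1 (mod 17). Since 28^(−1) ≡ 14 (mod 17) (28 ≡ 11 (mod 17)), t ≡ 14·1 ≡ 14 (mod 17). So x ≡ 28·14 = 392 (mod 476).
  Combine with x ≡ 2 (mod 11): write x = 392 + 476·t and require 392 + 476·t ≡ 2 (mod 11), i.e. 476·t ≡ 2 − 392 ≡ 6 (mod 11). Since 476^(−1) ≡ 4 (mod 11) (476 ≡ 3 (mod 11)), t ≡ 4·6 ≡ 2 (mod 11). So x ≡ 392 + 476·2 = 1344 (mod 5236).
Unique solution in [0, 5236): x = 1344.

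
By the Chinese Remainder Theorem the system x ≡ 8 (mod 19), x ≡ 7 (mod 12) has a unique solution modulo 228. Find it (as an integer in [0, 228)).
The moduli 19, 12 are pairwise coprime, so by the CRT there is a unique solution mod 19·12 = 228.
Solve by successive substitution. Start with x ≡ 8 (mod 19).
  Combine with x ≡ 7 (mod 12): write x = 8 + 19·t and require 8 + 19·t ≡ 7 (mod 12), i.e. 19·t ≡ 7 − 8 ≡ 11 (mod 12). Since 19^(−1) ≡ 7 (mod 12) (19 ≡ 7 (mod 12)), t ≡ 7·11 ≡ 5 (mod 12). So x ≡ 8 + 19·5 = 103 (mod 228).
Unique solution in [0, 228): x = 103.

Final answer: x ≡ 103 (mod 228); the representative in [0, 228) is 103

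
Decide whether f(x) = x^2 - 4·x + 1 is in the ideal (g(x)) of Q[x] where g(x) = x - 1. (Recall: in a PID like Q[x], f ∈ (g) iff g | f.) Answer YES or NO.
NO

In Q[x] the ideal (g) consists of all multiples of g, so f ∈ (g) iff g | f, i.e. iff the remainder of f on division by g is 0. Divide f by g (g is monic, so eliminate the leading term of the running remainder at each step):
  leading term x^2: subtract (x)·g(x) = x^2 - x, leaving 1 - 3·x
  leading term -3·x: subtract (-3)·g(x) = 3 - 3·x, leaving -2
The remainder r(x) = -2 ≠ 0 (and deg r < deg g), so g ∤ f, i.e. f ∉ (g).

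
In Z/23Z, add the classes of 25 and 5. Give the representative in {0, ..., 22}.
Reduce the summands first: 25 ≡ 2 (mod 23), so 25 + 5 ≡ 2 + 5 (mod 23). 2 + 5 = 7; 7 = 0·23 + 7, so (25 + 5) mod 23 = 7.

Final answer: 7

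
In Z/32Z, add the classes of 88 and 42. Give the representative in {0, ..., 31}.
2

Reduce the summands first: 88 ≡ 24, 42 ≡ 10 (mod 32), so 88 + 42 ≡ 24 + 10 (mod 32). 24 + 10 = 34; 34 = 1·32 + 2, so (88 + 42) mod 32 = 2.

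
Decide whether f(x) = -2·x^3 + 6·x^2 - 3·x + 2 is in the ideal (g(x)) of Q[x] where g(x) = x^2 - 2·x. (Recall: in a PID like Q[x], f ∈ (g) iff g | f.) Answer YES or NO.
NO

In Q[x] the ideal (g) consists of all multiples of g, so f ∈ (g) iff g | f, i.e. iff the remainder of f on division by g is 0. Divide f by g (g is monic, so eliminate the leading term of the running remainder at each step):
  leading term -2·x^3: subtract (-2·x)·g(x) = -2·x^3 + 4·x^2, leaving 2·x^2 - 3·x + 2
  leading term 2·x^2: subtract (2)·g(x) = 2·x^2 - 4·x, leaving x + 2
The remainder r(x) = x + 2 ≠ 0 (and deg r < deg g), so g ∤ f, i.e. f ∉ (g).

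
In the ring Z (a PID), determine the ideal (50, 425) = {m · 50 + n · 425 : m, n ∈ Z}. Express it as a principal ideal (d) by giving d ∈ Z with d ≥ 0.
(50, 425) = (25); d = 25

In the PID Z, (a, b) is generated by gcd(a, b). Compute gcd(425, 50) with the extended Euclidean algorithm, tracking rows (r, s, t) with s·425 + t·50 = r:
  row A: (425, 1, 0)   [1·425 + 0·50 = 425]
  row B: (50, 0, 1)   [0·425 + 1·50 = 50]
  425 = 8·50 + 25   → row C = row A − 8·row B = (25, 1, −8)   [check: 1·425 − 8·50 = 25]
  50 = 2·25 + 0   → remainder 0, stop. gcd = 25 (last nonzero row C).
So gcd(50, 425) = 25, with Bézout identity 1·425 − 8·50 = 25. Containment (⊇): the Bézout identity exhibits 25 as an element of (50, 425), giving (25) ⊆ (50, 425). Containment (⊆): since 25 | 50 and 25 | 425 (50 = 25·2, 425 = 25·17), every Z-linear combination of 50 and 425 is divisible by 25, so (50, 425) ⊆ (25). Therefore (50, 425) = (25), d = 25.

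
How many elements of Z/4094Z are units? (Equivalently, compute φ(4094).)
An element a ∈ Z/4094Z is a unit iff gcd(a, 4094) = 1, so the number of units is φ(4094). φ is multiplicative, with φ(p^e) = p^e − p^(e−1). Factorise 4094 = 2 · 23 · 89. Then
  φ(4094) = (2 − 1) · (23 − 1) · (89 − 1) = 1 · 22 · 88 = 1936.

Final answer: Z/4094Z has φ(4094) = 1936 units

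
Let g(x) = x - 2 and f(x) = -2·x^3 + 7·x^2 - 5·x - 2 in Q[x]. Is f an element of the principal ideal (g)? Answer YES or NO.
YES

In Q[x] the ideal (g) consists of all multiples of g, so f ∈ (g) iff g | f, i.e. iff the remainder of f on division by g is 0. Divide f by g (g is monic, so eliminate the leading term of the running remainder at each step):
  leading term -2·x^3: subtract (-2·x^2)·g(x) = -2·x^3 + 4·x^2, leaving 3·x^2 - 5·x - 2
  leading term 3·x^2: subtract (3·x)·g(x) = 3·x^2 - 6·x, leaving x - 2
  leading term x: subtract (1)·g(x) = x - 2, leaving 0
The remainder is 0, so f(x) = g(x) · h(x) with h(x) = -2·x^2 + 3·x + 1. Hence g | f, i.e. f ∈ (g).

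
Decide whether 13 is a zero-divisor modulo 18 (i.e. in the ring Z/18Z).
NO

gcd(13, 18) = 1, so 13 is a unit in Z/18Z (it has a multiplicative inverse). A unit cannot be a zero-divisor: if 13·b ≡ 0 then multiplying both sides by 13^(−1) gives b ≡ 0. So 13 is not a zero-divisor.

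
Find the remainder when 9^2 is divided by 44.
Use repeated squaring. Binary(2) = 10. Walk through the bits of the exponent 2 left-to-right: at each bit after the leading one, square the running value, then multiply by 9 if the bit is 1 (always reducing mod 44):
  bit 1 = 1 (leading): start with 9.
  bit 2 = 0: square 9^2 = 81 ≡ 37 (mod 44).
Final value: 9^2 ≡ 37 (mod 44).

Final answer: 37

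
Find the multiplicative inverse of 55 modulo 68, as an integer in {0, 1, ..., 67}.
55^(−1) ≡ 47 (mod 68)

Apply the extended Euclidean algorithm to (68, 55), tracking rows (r, s, t) with s·68 + t·55 = r. Each division r_prev = q·r_cur + r_new produces the new row as (previous row) − q·(current row):
  row A: (68, 1, 0)   [1·68 + 0·55 = 68]
  row B: (55, 0, 1)   [0·68 + 1·55 = 55]
  68 = 1·55 + 13   → row C = row A − 1·row B = (13, 1, −1)   [check: 1·68 − 1·55 = 13]
  55 = 4·13 + 3   → row D = row B − 4·row C = (3, −4, 5)   [check: −4·68 + 5·55 = 3]
  13 = 4·3 + 1   → row E = row C − 4·row D = (1, 17, −21)   [check: 17·68 − 21·55 = 1]
  3 = 3·1 + 0   → remainder 0, stop. gcd = 1 (last nonzero row E).
The gcd is 1, so 55 is invertible mod 68. The last nonzero row gives 17·68 − 21·55 = 1, so t = −21. So 55^(−1) ≡ −21 ≡ 47 (mod 68). Verify: 55 · 47 = 2585 ≡ 1 (mod 68). ✓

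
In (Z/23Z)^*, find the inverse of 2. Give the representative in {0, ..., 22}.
2^(−1) ≡ 12 (mod 23)

Apply the extended Euclidean algorithm to (23, 2), tracking rows (r, s, t) with s·23 + t·2 = r. Each division r_prev = q·r_cur + r_new produces the new row as (previous row) − q·(current row):
  row A: (23, 1, 0)   [1·23 + 0·2 = 23]
  row B: (2, 0, 1)   [0·23 + 1·2 = 2]
  23 = 11·2 + 1   → row C = row A − 11·row B = (1, 1, −11)   [check: 1·23 − 11·2 = 1]
  2 = 2·1 + 0   → remainder 0, stop. gcd = 1 (last nonzero row C).
The gcd is 1, so 2 is invertible mod 23. The last nonzero row gives 1·23 − 11·2 = 1, so t = −11. So 2^(−1) ≡ −11 ≡ 12 (mod 23). Verify: 2 · 12 = 24 ≡ 1 (mod 23). ✓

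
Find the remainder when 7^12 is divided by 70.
Use repeated squaring. Binary(12) = 1100. Walk through the bits of the exponent 12 left-to-right: at each bit after the leading one, square the running value, then multiply by 7 if the bit is 1 (always reducing mod 70):
  bit 1 = 1 (leading): start with 7.
  bit 2 = 1: square 7^2 = 49; bit is 1, so multiply 49·7 = 343 ≡ 63 (mod 70).
  bit 3 = 0: square 63^2 = 3969 ≡ 49 (mod 70).
  bit 4 = 0: square 49^2 = 2401 ≡ 21 (mod 70).
Final value: 7^12 ≡ 21 (mod 70).

Final answer: 21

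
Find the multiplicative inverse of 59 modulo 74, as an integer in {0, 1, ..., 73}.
59^(−1) ≡ 69 (mod 74)

Apply the extended Euclidean algorithm to (74, 59), tracking rows (r, s, t) with s·74 + t·59 = r. Each division r_prev = q·r_cur + r_new produces the new row as (previous row) − q·(current row):
  row A: (74, 1, 0)   [1·74 + 0·59 = 74]
  row B: (59, 0, 1)   [0·74 + 1·59 = 59]
  74 = 1·59 + 15   → row C = row A − 1·row B = (15, 1, −1)   [check: 1·74 − 1·59 = 15]
  59 = 3·15 + 14   → row D = row B − 3·row C = (14, −3, 4)   [check: −3·74 + 4·59 = 14]
  15 = 1·14 + 1   → row E = row C − 1·row D = (1, 4, −5)   [check: 4·74 − 5·59 = 1]
  14 = 14·1 + 0   → remainder 0, stop. gcd = 1 (last nonzero row E).
The gcd is 1, so 59 is invertible mod 74. The last nonzero row gives 4·74 − 5·59 = 1, so t = −5. So 59^(−1) ≡ −5 ≡ 69 (mod 74). Verify: 59 · 69 = 4071 ≡ 1 (mod 74). ✓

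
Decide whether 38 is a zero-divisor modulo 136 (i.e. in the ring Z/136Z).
YES

gcd(38, 136) = 2 > 1, so 38 is not a unit in Z/136Z. In Z/nZ every nonzero non-unit is a zero-divisor: explicitly, take b = 136/gcd = 68 ≠ 0 (mod 136); then 38·68 = 2584 = 19·136, i.e. 38·68 ≡ 0 (mod 136). So 38 is a zero-divisor.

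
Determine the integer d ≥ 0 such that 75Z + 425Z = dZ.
(75, 425) = (25); d = 25

In the PID Z, (a, b) is generated by gcd(a, b). Compute gcd(425, 75) with the extended Euclidean algorithm, tracking rows (r, s, t) with s·425 + t·75 = r:
  row A: (425, 1, 0)   [1·425 + 0·75 = 425]
  row B: (75, 0, 1)   [0·425 + 1·75 = 75]
  425 = 5·75 + 50   → row C = row A − 5·row B = (50, 1, −5)   [check: 1·425 − 5·75 = 50]
  75 = 1·50 + 25   → row D = row B − 1·row C = (25, −1, 6)   [check: −1·425 + 6·75 = 25]
  50 = 2·25 + 0   → remainder 0, stop. gcd = 25 (last nonzero row D).
So gcd(75, 425) = 25, with Bézout identity −1·425 + 6·75 = 25. Containment (⊇): the Bézout identity exhibits 25 as an element of (75, 425), giving (25) ⊆ (75, 425). Containment (⊆): since 25 | 75 and 25 | 425 (75 = 25·3, 425 = 25·17), every Z-linear combination of 75 and 425 is divisible by 25, so (75, 425) ⊆ (25). Therefore (75, 425) = (25), d = 25.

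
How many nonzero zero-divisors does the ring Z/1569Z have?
In Z/1569Z each nonzero element is either a unit (gcd with 1569 is 1) or a zero-divisor (gcd > 1). The number of units is φ(1569): factorise 1569 = 3 · 523, so φ(1569) = (3 − 1) · (523 − 1) = 2 · 522 = 1044. The nonzero elements number 1569 − 1 = 1568. Hence the nonzero zero-divisors number 1568 − 1044 = 524.

Final answer: Z/1569Z has 524 nonzero zero-divisors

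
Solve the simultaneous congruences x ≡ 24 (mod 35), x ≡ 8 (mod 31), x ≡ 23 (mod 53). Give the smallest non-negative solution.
x ≡ 33519 (mod 57505); the representative in [0, 57505) is 33519

The moduli 35, 31, 53 are pairwise coprime, so by the CRT there is a unique solution mod 35·31·53 = 57505.
Solve by successive substitution. Start with x ≡ 24 (mod 35).
  Combine with x ≡ 8 (mod 31): write x = 24 + 35·t and require 24 + 35·t ≡ 8 (mod 31), i.e. 35·t ≡ 8 − 24 ≡ 15 (mod 31). Since 35^(−1) ≡ 8 (mod 31) (35 ≡ 4 (mod 31)), t ≡ 8·15 ≡ 27 (mod 31). So x ≡ 24 + 35·27 = 969 (mod 1085).
  Combine with x ≡ 23 (mod 53): write x = 969 + 1085·t and require 969 + 1085·t ≡ 23 (mod 53), i.e. 1085·t ≡ 23 − 969 ≡ 8 (mod 53). Since 1085^(−1) ≡ 17 (mod 53) (1085 ≡ 25 (mod 53)), t ≡ 17·8 ≡ 30 (mod 53). So x ≡ 969 + 1085·30 = 33519 (mod 57505).
Unique solution in [0, 57505): x = 33519.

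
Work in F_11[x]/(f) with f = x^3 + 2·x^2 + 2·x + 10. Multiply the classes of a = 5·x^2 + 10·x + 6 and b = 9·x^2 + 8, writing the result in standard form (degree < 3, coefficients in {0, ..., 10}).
a · b ≡ 4·x^2 + 4·x + 4 (mod f(x))

Multiply as integer polynomials: a · b = 45·x^4 + 90·x^3 + 94·x^2 + 80·x + 48. Reducing coefficients mod 11: a · b ≡ x^4 + 2·x^3 + 6·x^2 + 3·x + 4. Now divide by f(x) = x^3 + 2·x^2 + 2·x + 10 in F_11[x], eliminating the leading term at each step:
  leading term x^4: subtract (x)·f(x) = x^4 + 2·x^3 + 2·x^2 + 10·x, leaving 4·x^2 + 4·x + 4 (coefficients mod 11)
The degree is now < 3, so this is the remainder. Hence a · b ≡ 4·x^2 + 4·x + 4 in F_11[x]/(f).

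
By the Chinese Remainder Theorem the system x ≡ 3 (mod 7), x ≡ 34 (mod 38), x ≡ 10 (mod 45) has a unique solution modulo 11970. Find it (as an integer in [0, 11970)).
x ≡ 5050 (mod 11970); the representative in [0, 11970) is 5050

The moduli 7, 38, 45 are pairwise coprime, so by the CRT there is a unique solution mod 7·38·45 = 11970.
Solve by successive substitution. Start with x ≡ 3 (mod 7).
  Combine with x ≡ 34 (mod 38): write x = 3 + 7·t and require 3 + 7·t ≡ 34 (mod 38), i.e. 7·t ≡ 34 − 3 ≡ 31 (mod 38). Since 7^(−1) ≡ 11 (mod 38), t ≡ 11·31 ≡ 37 (mod 38). So x ≡ 3 + 7·37 = 262 (mod 266).
  Combine with x ≡ 10 (mod 45): write x = 262 + 266·t and require 262 + 266·t ≡ 10 (mod 45), i.e. 266·t ≡ 10 − 262 ≡ 18 (mod 45). Since 266^(−1) ≡ 11 (mod 45) (266 ≡ 41 (mod 45)), t ≡ 11·18 ≡ 18 (mod 45). So x ≡ 262 + 266·18 = 5050 (mod 11970).
Unique solution in [0, 11970): x = 5050.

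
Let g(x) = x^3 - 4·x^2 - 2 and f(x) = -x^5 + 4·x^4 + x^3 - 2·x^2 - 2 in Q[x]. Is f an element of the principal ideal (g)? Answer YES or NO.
In Q[x] the ideal (g) consists of all multiples of g, so f ∈ (g) iff g | f, i.e. iff the remainder of f on division by g is 0. Divide f by g (g is monic, so eliminate the leading term of the running remainder at each step):
  leading term -x^5: subtract (-x^2)·g(x) = -x^5 + 4·x^4 + 2·x^2, leaving x^3 - 4·x^2 - 2
  leading term x^3: subtract (1)·g(x) = x^3 - 4·x^2 - 2, leaving 0
The remainder is 0, so f(x) = g(x) · h(x) with h(x) = 1 - x^2. Hence g | f, i.e. f ∈ (g).

Final answer: YES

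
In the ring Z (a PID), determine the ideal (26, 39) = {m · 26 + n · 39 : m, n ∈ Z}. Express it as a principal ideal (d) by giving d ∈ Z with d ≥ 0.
(26, 39) = (13); d = 13

In the PID Z, (a, b) is generated by gcd(a, b). Compute gcd(39, 26) with the extended Euclidean algorithm, tracking rows (r, s, t) with s·39 + t·26 = r:
  row A: (39, 1, 0)   [1·39 + 0·26 = 39]
  row B: (26, 0, 1)   [0·39 + 1·26 = 26]
  39 = 1·26 + 13   → row C = row A − 1·row B = (13, 1, −1)   [check: 1·39 − 1·26 = 13]
  26 = 2·13 + 0   → remainder 0, stop. gcd = 13 (last nonzero row C).
So gcd(26, 39) = 13, with Bézout identity 1·39 − 1·26 = 13. Containment (⊇): the Bézout identity exhibits 13 as an element of (26, 39), giving (13) ⊆ (26, 39). Containment (⊆): since 13 | 26 and 13 | 39 (26 = 13·2, 39 = 13·3), every Z-linear combination of 26 and 39 is divisible by 13, so (26, 39) ⊆ (13). Therefore (26, 39) = (13), d = 13.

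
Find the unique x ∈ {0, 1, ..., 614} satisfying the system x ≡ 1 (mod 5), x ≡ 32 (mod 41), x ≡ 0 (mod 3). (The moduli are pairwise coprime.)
The moduli 5, 41, 3 are pairwise coprime, so by the CRT there is a unique solution mod 5·41·3 = 615.
Solve by successive substitution. Start with x ≡ 1 (mod 5).
  Combine with x ≡ 32 (mod 41): write x = 1 + 5·t and require 1 + 5·t ≡ 32 (mod 41), i.e. 5·t ≡ 32 − 1 ≡ 31 (mod 41). Since 5^(−1) ≡ 33 (mod 41), t ≡ 33·31 ≡ 39 (mod 41). So x ≡ 1 + 5·39 = 196 (mod 205).
  Combine with x ≡ 0 (mod 3): write x = 196 + 205·t and require 196 + 205·t ≡ 0 (mod 3), i.e. 205·t ≡ 0 − 196 ≡ 2 (mod 3). Since 205^(−1) ≡ 1 (mod 3) (205 ≡ 1 (mod 3)), t ≡ 1·2 ≡ 2 (mod 3). So x ≡ 196 + 205·2 = 606 (mod 615).
Unique solution in [0, 615): x = 606.

Final answer: x ≡ 606 (mod 615); the representative in [0, 615) is 606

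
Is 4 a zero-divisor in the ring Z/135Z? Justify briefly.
NO

gcd(4, 135) = 1, so 4 is a unit in Z/135Z (it has a multiplicative inverse). A unit cannot be a zero-divisor: if 4·b ≡ 0 then multiplying both sides by 4^(−1) gives b ≡ 0. So 4 is not a zero-divisor.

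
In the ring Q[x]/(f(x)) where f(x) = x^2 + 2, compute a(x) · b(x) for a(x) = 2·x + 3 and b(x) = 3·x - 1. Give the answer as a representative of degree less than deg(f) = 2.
a · b ≡ 7·x - 15 (mod f(x))

First multiply in Q[x] without reducing: a · b = 6·x^2 + 7·x - 3. Now divide by f(x) = x^2 + 2, eliminating the leading term at each step:
  leading term 6·x^2: subtract (6)·f(x) = 6·x^2 + 12, leaving 7·x - 15
The degree is now < 2, so this is the remainder. Hence a · b ≡ 7·x - 15 in Q[x]/(f).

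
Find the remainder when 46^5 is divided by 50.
Use repeated squaring. Binary(5) = 101. Walk through the bits of the exponent 5 left-to-right: at each bit after the leading one, square the running value, then multiply by 46 if the bit is 1 (always reducing mod 50):
  bit 1 = 1 (leading): start with 46.
  bit 2 = 0: square 46^2 = 2116 ≡ 16 (mod 50).
  bit 3 = 1: square 16^2 = 256 ≡ 6; bit is 1, so multiply 6·46 = 276 ≡ 26 (mod 50).
Final value: 46^5 ≡ 26 (mod 50).

Final answer: 26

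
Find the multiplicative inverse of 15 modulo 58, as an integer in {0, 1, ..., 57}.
Apply the extended Euclidean algorithm to (58, 15), tracking rows (r, s, t) with s·58 + t·15 = r. Each division r_prev = q·r_cur + r_new produces the new row as (previous row) − q·(current row):
  row A: (58, 1, 0)   [1·58 + 0·15 = 58]
  row B: (15, 0, 1)   [0·58 + 1·15 = 15]
  58 = 3·15 + 13   → row C = row A − 3·row B = (13, 1, −3)   [check: 1·58 − 3·15 = 13]
  15 = 1·13 + 2   → row D = row B − 1·row C = (2, −1, 4)   [check: −1·58 + 4·15 = 2]
  13 = 6·2 + 1   → row E = row C − 6·row D = (1, 7, −27)   [check: 7·58 − 27·15 = 1]
  2 = 2·1 + 0   → remainder 0, stop. gcd = 1 (last nonzero row E).
The gcd is 1, so 15 is invertible mod 58. The last nonzero row gives 7·58 − 27·15 = 1, so t = −27. So 15^(−1) ≡ −27 ≡ 31 (mod 58). Verify: 15 · 31 = 465 ≡ 1 (mod 58). ✓

Final answer: 15^(−1) ≡ 31 (mod 58)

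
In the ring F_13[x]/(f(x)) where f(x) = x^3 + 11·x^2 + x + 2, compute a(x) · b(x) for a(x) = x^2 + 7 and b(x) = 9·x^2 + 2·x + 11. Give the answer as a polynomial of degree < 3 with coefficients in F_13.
a · b ≡ x^2 + 2·x + 11 (mod f(x))

Multiply as integer polynomials: a · b = 9·x^4 + 2·x^3 + 74·x^2 + 14·x + 77. Reducing coefficients mod 13: a · b ≡ 9·x^4 + 2·x^3 + 9·x^2 + x + 12. Now divide by f(x) = x^3 + 11·x^2 + x + 2 in F_13[x], eliminating the leading term at each step:
  leading term 9·x^4: subtract (9·x)·f(x) = 9·x^4 + 8·x^3 + 9·x^2 + 5·x, leaving 7·x^3 + 9·x + 12 (coefficients mod 13)
  leading term 7·x^3: subtract (7)·f(x) = 7·x^3 + 12·x^2 + 7·x + 1, leaving x^2 + 2·x + 11 (coefficients mod 13)
The degree is now < 3, so this is the remainder. Hence a · b ≡ x^2 + 2·x + 11 in F_13[x]/(f).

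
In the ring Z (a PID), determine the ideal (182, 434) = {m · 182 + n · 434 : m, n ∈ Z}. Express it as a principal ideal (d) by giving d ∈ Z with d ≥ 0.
In the PID Z, (a, b) is generated by gcd(a, b). Compute gcd(434, 182) with the extended Euclidean algorithm, tracking rows (r, s, t) with s·434 + t·182 = r:
  row A: (434, 1, 0)   [1·434 + 0·182 = 434]
  row B: (182, 0, 1)   [0·434 + 1·182 = 182]
  434 = 2·182 + 70   → row C = row A − 2·row B = (70, 1, −2)   [check: 1·434 − 2·182 = 70]
  182 = 2·70 + 42   → row D = row B − 2·row C = (42, −2, 5)   [check: −2·434 + 5·182 = 42]
  70 = 1·42 + 28   → row E = row C − 1·row D = (28, 3, −7)   [check: 3·434 − 7·182 = 28]
  42 = 1·28 + 14   → row F = row D − 1·row E = (14, −5, 12)   [check: −5·434 + 12·182 = 14]
  28 = 2·14 + 0   → remainder 0, stop. gcd = 14 (last nonzero row F).
So gcd(182, 434) = 14, with Bézout identity −5·434 + 12·182 = 14. Containment (⊇): the Bézout identity exhibits 14 as an element of (182, 434), giving (14) ⊆ (182, 434). Containment (⊆): since 14 | 182 and 14 | 434 (182 = 14·13, 434 = 14·31), every Z-linear combination of 182 and 434 is divisible by 14, so (182, 434) ⊆ (14). Therefore (182, 434) = (14), d = 14.

Final answer: (182, 434) = (14); d = 14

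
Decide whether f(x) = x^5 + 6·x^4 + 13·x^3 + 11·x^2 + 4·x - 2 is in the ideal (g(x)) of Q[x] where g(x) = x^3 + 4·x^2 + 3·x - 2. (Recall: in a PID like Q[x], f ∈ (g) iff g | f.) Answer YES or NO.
NO

In Q[x] the ideal (g) consists of all multiples of g, so f ∈ (g) iff g | f, i.e. iff the remainder of f on division by g is 0. Divide f by g (g is monic, so eliminate the leading term of the running remainder at each step):
  leading term x^5: subtract (x^2)·g(x) = x^5 + 4·x^4 + 3·x^3 - 2·x^2, leaving 2·x^4 + 10·x^3 + 13·x^2 + 4·x - 2
  leading term 2·x^4: subtract (2·x)·g(x) = 2·x^4 + 8·x^3 + 6·x^2 - 4·x, leaving 2·x^3 + 7·x^2 + 8·x - 2
  leading term 2·x^3: subtract (2)·g(x) = 2·x^3 + 8·x^2 + 6·x - 4, leaving -x^2 + 2·x + 2
The remainder r(x) = -x^2 + 2·x + 2 ≠ 0 (and deg r < deg g), so g ∤ f, i.e. f ∉ (g).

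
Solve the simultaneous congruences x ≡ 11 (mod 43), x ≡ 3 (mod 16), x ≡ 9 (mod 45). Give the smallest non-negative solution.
The moduli 43, 16, 45 are pairwise coprime, so by the CRT there is a unique solution mod 43·16·45 = 30960.
Solve by successive substitution. Start with x ≡ 11 (mod 43).
  Combine with x ≡ 3 (mod 16): write x = 11 + 43·t and require 11 + 43·t ≡ 3 (mod 16), i.e. 43·t ≡ 3 − 11 ≡ 8 (mod 16). Since 43^(−1) ≡ 3 (mod 16) (43 ≡ 11 (mod 16)), t ≡ 3·8 ≡ 8 (mod 16). So x ≡ 11 + 43·8 = 355 (mod 688).
  Combine with x ≡ 9 (mod 45): write x = 355 + 688·t and require 355 + 688·t ≡ 9 (mod 45), i.e. 688·t ≡ 9 − 355 ≡ 14 (mod 45). Since 688^(−1) ≡ 7 (mod 45) (688 ≡ 13 (mod 45)), t ≡ 7·14 ≡ 8 (mod 45). So x ≡ 355 + 688·8 = 5859 (mod 30960).
Unique solution in [0, 30960): x = 5859.

Final answer: x ≡ 5859 (mod 30960); the representative in [0, 30960) is 5859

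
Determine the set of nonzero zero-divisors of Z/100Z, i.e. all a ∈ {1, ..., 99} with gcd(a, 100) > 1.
An element a ∈ Z/100Z (with a ≠ 0) is a zero-divisor iff gcd(a, 100) > 1 (because a is a unit precisely when gcd(a, n) = 1, and in Z/nZ every nonzero, non-unit element is a zero-divisor). Scan a = 1, ..., 99 and keep those with gcd(a, 100) > 1:
  gcd(2, 100) = 2, gcd(4, 100) = 4, gcd(5, 100) = 5, gcd(6, 100) = 2, gcd(8, 100) = 4, gcd(10, 100) = 10, gcd(12, 100) = 4, gcd(14, 100) = 2, gcd(15, 100) = 5, gcd(16, 100) = 4, gcd(18, 100) = 2, gcd(20, 100) = 20, gcd(22, 100) = 2, gcd(24, 100) = 4, gcd(25, 100) = 25, gcd(26, 100) = 2, gcd(28, 100) = 4, gcd(30, 100) = 10, gcd(32, 100) = 4, gcd(34, 100) = 2, gcd(35, 100) = 5, gcd(36, 100) = 4, gcd(38, 100) = 2, gcd(40, 100) = 20, gcd(42, 100) = 2, gcd(44, 100) = 4, gcd(45, 100) = 5, gcd(46, 100) = 2, gcd(48, 100) = 4, gcd(50, 100) = 50, gcd(52, 100) = 4, gcd(54, 100) = 2, gcd(55, 100) = 5, gcd(56, 100) = 4, gcd(58, 100) = 2, gcd(60, 100) = 20, gcd(62, 100) = 2, gcd(64, 100) = 4, gcd(65, 100) = 5, gcd(66, 100) = 2, gcd(68, 100) = 4, gcd(70, 100) = 10, gcd(72, 100) = 4, gcd(74, 100) = 2, gcd(75, 100) = 25, gcd(76, 100) = 4, gcd(78, 100) = 2, gcd(80, 100) = 20, gcd(82, 100) = 2, gcd(84, 100) = 4, gcd(85, 100) = 5, gcd(86, 100) = 2, gcd(88, 100) = 4, gcd(90, 100) = 10, gcd(92, 100) = 4, gcd(94, 100) = 2, gcd(95, 100) = 5, gcd(96, 100) = 4, gcd(98, 100) = 2.
All other a ∈ {1, ..., 99} have gcd(a, 100) = 1 and are units. So the nonzero zero-divisors are exactly the 59 values of a appearing in this scan.

Final answer: nonzero zero-divisors of Z/100Z = {2, 4, 5, 6, 8, 10, 12, 14, 15, 16, 18, 20, 22, 24, 25, 26, 28, 30, 32, 34, 35, 36, 38, 40, 42, 44, 45, 46, 48, 50, 52, 54, 55, 56, 58, 60, 62, 64, 65, 66, 68, 70, 72, 74, 75, 76, 78, 80, 82, 84, 85, 86, 88, 90, 92, 94, 95, 96, 98}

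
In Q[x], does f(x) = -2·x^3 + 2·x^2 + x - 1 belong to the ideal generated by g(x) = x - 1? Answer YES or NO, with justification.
In Q[x] the ideal (g) consists of all multiples of g, so f ∈ (g) iff g | f, i.e. iff the remainder of f on division by g is 0. Divide f by g (g is monic, so eliminate the leading term of the running remainder at each step):
  leading term -2·x^3: subtract (-2·x^2)·g(x) = -2·x^3 + 2·x^2, leaving x - 1
  leading term x: subtract (1)·g(x) = x - 1, leaving 0
The remainder is 0, so f(x) = g(x) · h(x) with h(x) = 1 - 2·x^2. Hence g | f, i.e. f ∈ (g).

Final answer: YES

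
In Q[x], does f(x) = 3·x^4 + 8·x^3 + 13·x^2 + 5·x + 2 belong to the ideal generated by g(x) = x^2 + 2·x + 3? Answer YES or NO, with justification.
NO

In Q[x] the ideal (g) consists of all multiples of g, so f ∈ (g) iff g | f, i.e. iff the remainder of f on division by g is 0. Divide f by g (g is monic, so eliminate the leading term of the running remainder at each step):
  leading term 3·x^4: subtract (3·x^2)·g(x) = 3·x^4 + 6·x^3 + 9·x^2, leaving 2·x^3 + 4·x^2 + 5·x + 2
  leading term 2·x^3: subtract (2·x)·g(x) = 2·x^3 + 4·x^2 + 6·x, leaving 2 - x
The remainder r(x) = 2 - x ≠ 0 (and deg r < deg g), so g ∤ f, i.e. f ∉ (g).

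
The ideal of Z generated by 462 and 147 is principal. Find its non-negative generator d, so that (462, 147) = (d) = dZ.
In the PID Z, (a, b) is generated by gcd(a, b). Compute gcd(462, 147) with the extended Euclidean algorithm, tracking rows (r, s, t) with s·462 + t·147 = r:
  row A: (462, 1, 0)   [1·462 + 0·147 = 462]
  row B: (147, 0, 1)   [0·462 + 1·147 = 147]
  462 = 3·147 + 21   → row C = row A − 3·row B = (21, 1, −3)   [check: 1·462 − 3·147 = 21]
  147 = 7·21 + 0   → remainder 0, stop. gcd = 21 (last nonzero row C).
So gcd(462, 147) = 21, with Bézout identity 1·462 − 3·147 = 21. Containment (⊇): the Bézout identity exhibits 21 as an element of (462, 147), giving (21) ⊆ (462, 147). Containment (⊆): since 21 | 462 and 21 | 147 (462 = 21·22, 147 = 21·7), every Z-linear combination of 462 and 147 is divisible by 21, so (462, 147) ⊆ (21). Therefore (462, 147) = (21), d = 21.

Final answer: (462, 147) = (21); d = 21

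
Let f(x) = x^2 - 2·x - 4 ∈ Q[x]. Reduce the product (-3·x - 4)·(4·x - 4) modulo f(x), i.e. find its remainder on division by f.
First multiply in Q[x] without reducing: a · b = -12·x^2 - 4·x + 16. Now divide by f(x) = x^2 - 2·x - 4, eliminating the leading term at each step:
  leading term -12·x^2: subtract (-12)·f(x) = -12·x^2 + 24·x + 48, leaving -28·x - 32
The degree is now < 2, so this is the remainder. Hence a · b ≡ -28·x - 32 in Q[x]/(f).

Final answer: a · b ≡ -28·x - 32 (mod f(x))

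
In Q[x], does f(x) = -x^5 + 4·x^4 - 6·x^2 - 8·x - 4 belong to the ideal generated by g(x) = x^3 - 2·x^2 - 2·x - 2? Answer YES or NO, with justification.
In Q[x] the ideal (g) consists of all multiples of g, so f ∈ (g) iff g | f, i.e. iff the remainder of f on division by g is 0. Divide f by g (g is monic, so eliminate the leading term of the running remainder at each step):
  leading term -x^5: subtract (-x^2)·g(x) = -x^5 + 2·x^4 + 2·x^3 + 2·x^2, leaving 2·x^4 - 2·x^3 - 8·x^2 - 8·x - 4
  leading term 2·x^4: subtract (2·x)·g(x) = 2·x^4 - 4·x^3 - 4·x^2 - 4·x, leaving 2·x^3 - 4·x^2 - 4·x - 4
  leading term 2·x^3: subtract (2)·g(x) = 2·x^3 - 4·x^2 - 4·x - 4, leaving 0
The remainder is 0, so f(x) = g(x) · h(x) with h(x) = -x^2 + 2·x + 2. Hence g | f, i.e. f ∈ (g).

Final answer: YES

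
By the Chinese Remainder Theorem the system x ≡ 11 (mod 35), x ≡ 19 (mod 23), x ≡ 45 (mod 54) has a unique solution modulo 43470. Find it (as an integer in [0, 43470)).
The moduli 35, 23, 54 are pairwise coprime, so by the CRT there is a unique solution mod 35·23·54 = 43470.
Solve by successive substitution. Start with x ≡ 11 (mod 35).
  Combine with x ≡ 19 (mod 23): write x = 11 + 35·t and require 11 + 35·t ≡ 19 (mod 23), i.e. 35·t ≡ 19 − 11 ≡ 8 (mod 23). Since 35^(−1) ≡ 2 (mod 23) (35 ≡ 12 (mod 23)), t ≡ 2·8 ≡ 16 (mod 23). So x ≡ 11 + 35·16 = 571 (mod 805).
  Combine with x ≡ 45 (mod 54): write x = 571 + 805·t and require 571 + 805·t ≡ 45 (mod 54), i.e. 805·t ≡ 45 − 571 ≡ 14 (mod 54). Since 805^(−1) ≡ 43 (mod 54) (805 ≡ 49 (mod 54)), t ≡ 43·14 ≡ 8 (mod 54). So x ≡ 571 + 805·8 = 7011 (mod 43470).
Unique solution in [0, 43470): x = 7011.

Final answer: x ≡ 7011 (mod 43470); the representative in [0, 43470) is 7011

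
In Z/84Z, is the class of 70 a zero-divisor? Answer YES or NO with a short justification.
gcd(70, 84) = 14 > 1, so 70 is not a unit in Z/84Z. In Z/nZ every nonzero non-unit is a zero-divisor: explicitly, take b = 84/gcd = 6 ≠ 0 (mod 84); then 70·6 = 420 = 5·84, i.e. 70·6 ≡ 0 (mod 84). So 70 is a zero-divisor.

Final answer: YES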